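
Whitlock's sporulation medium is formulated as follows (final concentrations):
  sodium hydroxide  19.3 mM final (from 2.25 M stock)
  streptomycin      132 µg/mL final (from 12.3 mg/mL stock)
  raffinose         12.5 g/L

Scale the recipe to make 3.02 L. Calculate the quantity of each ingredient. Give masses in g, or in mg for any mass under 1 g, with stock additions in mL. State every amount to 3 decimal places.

Scale factor relative to 1 L: 3.02.
sodium hydroxide: V = C2·V2/C1 = 19.3 mM × 3020 mL ÷ 2250 mM = 25.905 mL
streptomycin: dilute stock: 132 µg/mL × 3020 mL ÷ 12300 µg/mL = 32.410 mL
raffinose: 12.5 g/L × 3.02 L = 37.750 g

sodium hydroxide 25.905 mL; streptomycin 32.410 mL; raffinose 37.750 g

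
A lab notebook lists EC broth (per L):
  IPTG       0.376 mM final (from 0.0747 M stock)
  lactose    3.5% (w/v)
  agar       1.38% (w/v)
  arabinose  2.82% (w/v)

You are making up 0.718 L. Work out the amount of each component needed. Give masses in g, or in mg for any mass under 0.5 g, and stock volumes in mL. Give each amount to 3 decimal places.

IPTG 3.614 mL; lactose 25.130 g; agar 9.908 g; arabinose 20.248 g

Working volume: 0.718 L.
IPTG: C1V1 = C2V2 → 0.376 mM × 718 mL ÷ 74.7 mM = 3.614 mL
lactose: 3.5 g per 100 mL × 718 mL ÷ 100 = 25.130 g
agar: 1.38% w/v = 13.8 g/L → 13.8 × 0.718 L = 9.908 g
arabinose: 2.82 g per 100 mL × 718 mL ÷ 100 = 20.248 g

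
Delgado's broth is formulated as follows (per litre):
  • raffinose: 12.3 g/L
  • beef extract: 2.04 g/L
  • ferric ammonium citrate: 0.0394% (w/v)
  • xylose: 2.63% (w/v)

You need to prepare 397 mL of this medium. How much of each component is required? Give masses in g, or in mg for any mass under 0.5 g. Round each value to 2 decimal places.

raffinose 4.88 g; beef extract 0.81 g; ferric ammonium citrate 156.42 mg; xylose 10.44 g

Scale factor relative to 1 L: 0.397.
raffinose: 12.3 g/L × 0.397 L = 4.88 g
beef extract: 2.04 g/L × 0.397 L = 0.81 g
ferric ammonium citrate: 0.0394% w/v = 0.394 g/L → 0.394 × 0.397 L = 0.156418 g = 156.42 mg
xylose: 2.63% w/v = 26.3 g/L → 26.3 × 0.397 L = 10.44 g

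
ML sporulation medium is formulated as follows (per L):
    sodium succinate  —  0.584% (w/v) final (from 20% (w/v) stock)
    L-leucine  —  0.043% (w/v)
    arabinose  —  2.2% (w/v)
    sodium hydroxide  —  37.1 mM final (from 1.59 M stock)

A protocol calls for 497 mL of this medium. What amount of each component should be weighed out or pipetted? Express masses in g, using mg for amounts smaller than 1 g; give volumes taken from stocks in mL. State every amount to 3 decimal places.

Working volume: 497 mL = 0.497 L.
sodium succinate: C1V1 = C2V2 → 0.584% ÷ 20% × 497 mL = 14.512 mL
L-leucine: 0.043 g per 100 mL × 497 mL ÷ 100 = 0.21371 g = 213.710 mg
arabinose: 2.2% w/v = 22 g/L → 22 × 0.497 L = 10.934 g
sodium hydroxide: dilute stock: 37.1 mM × 497 mL ÷ 1590 mM = 11.597 mL

sodium succinate 14.512 mL; L-leucine 213.710 mg; arabinose 10.934 g; sodium hydroxide 11.597 mL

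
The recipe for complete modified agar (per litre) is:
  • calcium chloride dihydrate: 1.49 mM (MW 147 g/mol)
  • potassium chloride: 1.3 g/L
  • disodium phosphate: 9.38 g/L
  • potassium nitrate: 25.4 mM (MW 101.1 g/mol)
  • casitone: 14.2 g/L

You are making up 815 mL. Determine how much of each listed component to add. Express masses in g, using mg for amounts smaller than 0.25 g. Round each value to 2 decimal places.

Target volume = 815 mL = 0.815 L.
calcium chloride dihydrate: 1.49 mmol/L × 147 mg/mmol × 0.815 L = 178.51 mg
potassium chloride: 1.3 g/L × 0.815 L = 1.06 g
disodium phosphate: 9.38 g/L × 0.815 L = 7.64 g
potassium nitrate: 25.4 mmol/L × 101.1 g/mol × 0.815 L ÷ 1000 = 2.09 g
casitone: 14.2 g/L × 0.815 L = 11.57 g

calcium chloride dihydrate 178.51 mg; potassium chloride 1.06 g; disodium phosphate 7.64 g; potassium nitrate 2.09 g; casitone 11.57 g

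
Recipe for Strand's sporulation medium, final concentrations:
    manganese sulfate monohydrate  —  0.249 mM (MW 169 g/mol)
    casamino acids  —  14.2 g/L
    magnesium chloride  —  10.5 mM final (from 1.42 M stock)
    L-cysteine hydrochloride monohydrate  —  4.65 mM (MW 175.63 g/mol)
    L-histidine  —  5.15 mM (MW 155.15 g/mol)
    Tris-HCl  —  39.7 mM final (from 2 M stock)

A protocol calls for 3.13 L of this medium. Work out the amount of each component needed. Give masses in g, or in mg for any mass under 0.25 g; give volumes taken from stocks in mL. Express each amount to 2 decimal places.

Working volume: 3.13 L.
manganese sulfate monohydrate: 0.249 mmol/L × 169 mg/mmol × 3.13 L = 131.71 mg
casamino acids: 14.2 g/L × 3.13 L = 44.45 g
magnesium chloride: C1V1 = C2V2 → 10.5 mM × 3130 mL ÷ 1420 mM = 23.14 mL
L-cysteine hydrochloride monohydrate: 4.65 mmol/L × 175.63 g/mol × 3.13 L ÷ 1000 = 2.56 g
L-histidine: 5.15 mmol/L × 155.15 g/mol × 3.13 L ÷ 1000 = 2.50 g
Tris-HCl: dilute stock: 39.7 mM × 3130 mL ÷ 2000 mM = 62.13 mL

manganese sulfate monohydrate 131.71 mg; casamino acids 44.45 g; magnesium chloride 23.14 mL; L-cysteine hydrochloride monohydrate 2.56 g; L-histidine 2.50 g; Tris-HCl 62.13 mL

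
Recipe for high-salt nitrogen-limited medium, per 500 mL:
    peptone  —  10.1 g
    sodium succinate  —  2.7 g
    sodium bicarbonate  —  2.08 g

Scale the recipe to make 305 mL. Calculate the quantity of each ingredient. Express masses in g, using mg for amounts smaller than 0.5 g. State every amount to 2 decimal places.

Ratio of target to recipe volume: 305 / 500 = 0.61.
peptone: 10.1 g × (305 mL / 500 mL) = 6.16 g
sodium succinate: 2.7 g × (305 mL / 500 mL) = 1.65 g
sodium bicarbonate: 2.08 g × (305 mL / 500 mL) = 1.27 g

peptone 6.16 g; sodium succinate 1.65 g; sodium bicarbonate 1.27 g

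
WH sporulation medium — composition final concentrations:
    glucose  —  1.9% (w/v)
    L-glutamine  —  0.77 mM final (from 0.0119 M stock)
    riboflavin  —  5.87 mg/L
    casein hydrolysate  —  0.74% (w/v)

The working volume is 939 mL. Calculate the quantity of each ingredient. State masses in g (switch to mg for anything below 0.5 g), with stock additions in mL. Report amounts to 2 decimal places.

glucose 17.84 g; L-glutamine 60.76 mL; riboflavin 5.51 mg; casein hydrolysate 6.95 g

Scale factor relative to 1 L: 0.939.
glucose: 1.9 g per 100 mL × 939 mL ÷ 100 = 17.84 g
L-glutamine: dilute stock: 0.77 mM × 939 mL ÷ 11.9 mM = 60.76 mL
riboflavin: 5.87 mg/L × 0.939 L = 5.51 mg
casein hydrolysate: 0.74% w/v = 7.4 g/L → 7.4 × 0.939 L = 6.95 g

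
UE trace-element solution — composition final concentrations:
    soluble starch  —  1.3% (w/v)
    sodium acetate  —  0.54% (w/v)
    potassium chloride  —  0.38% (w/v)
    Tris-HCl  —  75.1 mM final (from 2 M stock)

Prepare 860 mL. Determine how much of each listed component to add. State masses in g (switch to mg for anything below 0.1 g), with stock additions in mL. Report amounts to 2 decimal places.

Working volume: 860 mL = 0.86 L.
soluble starch: 1.3% w/v = 13 g/L → 13 × 0.86 L = 11.18 g
sodium acetate: 0.54 g per 100 mL × 860 mL ÷ 100 = 4.64 g
potassium chloride: 0.38% w/v = 3.8 g/L → 3.8 × 0.86 L = 3.27 g
Tris-HCl: C1V1 = C2V2 → 75.1 mM × 860 mL ÷ 2000 mM = 32.29 mL

soluble starch 11.18 g; sodium acetate 4.64 g; potassium chloride 3.27 g; Tris-HCl 32.29 mL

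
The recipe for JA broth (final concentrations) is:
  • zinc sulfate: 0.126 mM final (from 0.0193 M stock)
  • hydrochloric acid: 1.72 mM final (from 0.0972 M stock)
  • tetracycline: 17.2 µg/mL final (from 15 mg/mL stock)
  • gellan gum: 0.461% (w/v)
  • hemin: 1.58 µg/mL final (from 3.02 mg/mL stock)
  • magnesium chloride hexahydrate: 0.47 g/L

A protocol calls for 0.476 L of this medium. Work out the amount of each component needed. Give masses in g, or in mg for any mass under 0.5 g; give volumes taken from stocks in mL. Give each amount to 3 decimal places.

Working volume: 0.476 L.
zinc sulfate: C1V1 = C2V2 → 0.126 mM × 476 mL ÷ 19.3 mM = 3.108 mL
hydrochloric acid: dilute stock: 1.72 mM × 476 mL ÷ 97.2 mM = 8.423 mL
tetracycline: C1V1 = C2V2 → 17.2 µg/mL × 476 mL ÷ 15000 µg/mL = 0.546 mL
gellan gum: 0.461 g per 100 mL × 476 mL ÷ 100 = 2.194 g
hemin: C1V1 = C2V2 → 1.58 µg/mL × 476 mL ÷ 3020 µg/mL = 0.249 mL
magnesium chloride hexahydrate: 0.47 g/L × 0.476 L = 0.22372 g = 223.720 mg

zinc sulfate 3.108 mL; hydrochloric acid 8.423 mL; tetracycline 0.546 mL; gellan gum 2.194 g; hemin 0.249 mL; magnesium chloride hexahydrate 223.720 mg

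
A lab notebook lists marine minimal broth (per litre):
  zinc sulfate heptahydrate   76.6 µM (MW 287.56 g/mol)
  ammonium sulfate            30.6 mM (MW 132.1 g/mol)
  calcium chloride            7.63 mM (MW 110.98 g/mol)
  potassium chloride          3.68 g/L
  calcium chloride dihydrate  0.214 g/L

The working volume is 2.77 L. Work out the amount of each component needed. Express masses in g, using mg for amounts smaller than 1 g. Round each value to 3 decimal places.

Working volume: 2.77 L.
zinc sulfate heptahydrate: 76.6 µmol/L × 287.56 g/mol × 2.77 L ÷ 1000 = 61.015 mg
ammonium sulfate: 30.6 mmol/L × 132.1 g/mol × 2.77 L ÷ 1000 = 11.197 g
calcium chloride: 7.63 mmol/L × 110.98 g/mol × 2.77 L ÷ 1000 = 2.346 g
potassium chloride: 3.68 g/L × 2.77 L = 10.194 g
calcium chloride dihydrate: 0.214 g/L × 2.77 L = 0.59278 g = 592.780 mg

zinc sulfate heptahydrate 61.015 mg; ammonium sulfate 11.197 g; calcium chloride 2.346 g; potassium chloride 10.194 g; calcium chloride dihydrate 592.780 mg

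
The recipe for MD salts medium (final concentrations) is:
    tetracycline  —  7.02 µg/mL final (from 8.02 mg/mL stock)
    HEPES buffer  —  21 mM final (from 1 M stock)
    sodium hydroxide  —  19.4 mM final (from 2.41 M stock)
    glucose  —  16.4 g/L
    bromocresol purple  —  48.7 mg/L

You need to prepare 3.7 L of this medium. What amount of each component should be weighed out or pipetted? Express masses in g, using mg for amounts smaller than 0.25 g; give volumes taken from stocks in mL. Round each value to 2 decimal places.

tetracycline 3.24 mL; HEPES buffer 77.70 mL; sodium hydroxide 29.78 mL; glucose 60.68 g; bromocresol purple 180.19 mg

Working volume: 3.7 L.
tetracycline: V = C2·V2/C1 = 7.02 µg/mL × 3700 mL ÷ 8020 µg/mL = 3.24 mL
HEPES buffer: C1V1 = C2V2 → 21 mM × 3700 mL ÷ 1000 mM = 77.70 mL
sodium hydroxide: dilute stock: 19.4 mM × 3700 mL ÷ 2410 mM = 29.78 mL
glucose: 16.4 g/L × 3.7 L = 60.68 g
bromocresol purple: 48.7 mg/L × 3.7 L = 180.19 mg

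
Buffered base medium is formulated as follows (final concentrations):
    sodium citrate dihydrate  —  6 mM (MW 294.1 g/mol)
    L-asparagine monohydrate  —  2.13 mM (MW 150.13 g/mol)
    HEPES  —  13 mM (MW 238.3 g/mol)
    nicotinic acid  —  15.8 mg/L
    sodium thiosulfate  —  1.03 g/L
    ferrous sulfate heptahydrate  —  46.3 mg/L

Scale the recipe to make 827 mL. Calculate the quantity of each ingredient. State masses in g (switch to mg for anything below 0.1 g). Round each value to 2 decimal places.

Working volume: 827 mL = 0.827 L.
sodium citrate dihydrate: 6 mmol/L × 294.1 g/mol × 0.827 L ÷ 1000 = 1.46 g
L-asparagine monohydrate: 2.13 mmol/L × 150.13 g/mol × 0.827 L ÷ 1000 = 0.26 g
HEPES: 13 mmol/L × 238.3 g/mol × 0.827 L ÷ 1000 = 2.56 g
nicotinic acid: 15.8 mg/L × 0.827 L = 13.07 mg
sodium thiosulfate: 1.03 g/L × 0.827 L = 0.85 g
ferrous sulfate heptahydrate: 46.3 mg/L × 0.827 L = 38.29 mg

sodium citrate dihydrate 1.46 g; L-asparagine monohydrate 0.26 g; HEPES 2.56 g; nicotinic acid 13.07 mg; sodium thiosulfate 0.85 g; ferrous sulfate heptahydrate 38.29 mg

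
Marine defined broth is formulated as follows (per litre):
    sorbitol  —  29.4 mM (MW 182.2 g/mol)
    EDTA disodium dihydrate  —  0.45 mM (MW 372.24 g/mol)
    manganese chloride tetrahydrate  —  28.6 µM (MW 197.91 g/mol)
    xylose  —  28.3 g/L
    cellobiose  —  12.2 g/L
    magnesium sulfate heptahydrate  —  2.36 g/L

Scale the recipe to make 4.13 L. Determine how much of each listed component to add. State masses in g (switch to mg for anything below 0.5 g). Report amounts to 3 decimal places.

sorbitol 22.123 g; EDTA disodium dihydrate 0.692 g; manganese chloride tetrahydrate 23.377 mg; xylose 116.879 g; cellobiose 50.386 g; magnesium sulfate heptahydrate 9.747 g

Scale factor relative to 1 L: 4.13.
sorbitol: 29.4 mmol/L × 182.2 g/mol × 4.13 L ÷ 1000 = 22.123 g
EDTA disodium dihydrate: 0.45 mmol/L × 372.24 g/mol × 4.13 L ÷ 1000 = 0.692 g
manganese chloride tetrahydrate: 28.6 µmol/L × 197.91 g/mol × 4.13 L ÷ 1000 = 23.377 mg
xylose: 28.3 g/L × 4.13 L = 116.879 g
cellobiose: 12.2 g/L × 4.13 L = 50.386 g
magnesium sulfate heptahydrate: 2.36 g/L × 4.13 L = 9.747 g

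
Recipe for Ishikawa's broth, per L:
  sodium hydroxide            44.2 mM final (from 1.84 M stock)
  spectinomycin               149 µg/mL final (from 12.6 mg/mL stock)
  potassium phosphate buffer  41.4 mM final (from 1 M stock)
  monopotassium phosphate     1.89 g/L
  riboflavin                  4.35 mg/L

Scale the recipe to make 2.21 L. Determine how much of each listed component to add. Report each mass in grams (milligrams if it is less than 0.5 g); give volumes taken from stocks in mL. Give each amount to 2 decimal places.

sodium hydroxide 53.09 mL; spectinomycin 26.13 mL; potassium phosphate buffer 91.49 mL; monopotassium phosphate 4.18 g; riboflavin 9.61 mg

Scale factor relative to 1 L: 2.21.
sodium hydroxide: C1V1 = C2V2 → 44.2 mM × 2210 mL ÷ 1840 mM = 53.09 mL
spectinomycin: V = C2·V2/C1 = 149 µg/mL × 2210 mL ÷ 12600 µg/mL = 26.13 mL
potassium phosphate buffer: C1V1 = C2V2 → 41.4 mM × 2210 mL ÷ 1000 mM = 91.49 mL
monopotassium phosphate: 1.89 g/L × 2.21 L = 4.18 g
riboflavin: 4.35 mg/L × 2.21 L = 9.61 mg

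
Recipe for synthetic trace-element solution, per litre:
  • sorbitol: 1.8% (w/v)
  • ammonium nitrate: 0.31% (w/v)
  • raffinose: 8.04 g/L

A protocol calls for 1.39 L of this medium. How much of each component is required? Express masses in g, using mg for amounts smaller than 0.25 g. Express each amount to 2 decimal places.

sorbitol 25.02 g; ammonium nitrate 4.31 g; raffinose 11.18 g

Scale factor relative to 1 L: 1.39.
sorbitol: 1.8% w/v = 18 g/L → 18 × 1.39 L = 25.02 g
ammonium nitrate: 0.31% w/v = 3.1 g/L → 3.1 × 1.39 L = 4.31 g
raffinose: 8.04 g/L × 1.39 L = 11.18 g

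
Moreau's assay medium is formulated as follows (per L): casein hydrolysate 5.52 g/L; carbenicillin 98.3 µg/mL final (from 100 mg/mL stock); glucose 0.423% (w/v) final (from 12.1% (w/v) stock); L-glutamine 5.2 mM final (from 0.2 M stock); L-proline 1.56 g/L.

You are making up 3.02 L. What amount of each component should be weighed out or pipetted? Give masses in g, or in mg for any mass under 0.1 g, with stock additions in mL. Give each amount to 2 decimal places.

casein hydrolysate 16.67 g; carbenicillin 2.97 mL; glucose 105.58 mL; L-glutamine 78.52 mL; L-proline 4.71 g

Scale factor relative to 1 L: 3.02.
casein hydrolysate: 5.52 g/L × 3.02 L = 16.67 g
carbenicillin: C1V1 = C2V2 → 98.3 µg/mL × 3020 mL ÷ 100000 µg/mL = 2.97 mL
glucose: dilute stock: 0.423% ÷ 12.1% × 3020 mL = 105.58 mL
L-glutamine: C1V1 = C2V2 → 5.2 mM × 3020 mL ÷ 200 mM = 78.52 mL
L-proline: 1.56 g/L × 3.02 L = 4.71 g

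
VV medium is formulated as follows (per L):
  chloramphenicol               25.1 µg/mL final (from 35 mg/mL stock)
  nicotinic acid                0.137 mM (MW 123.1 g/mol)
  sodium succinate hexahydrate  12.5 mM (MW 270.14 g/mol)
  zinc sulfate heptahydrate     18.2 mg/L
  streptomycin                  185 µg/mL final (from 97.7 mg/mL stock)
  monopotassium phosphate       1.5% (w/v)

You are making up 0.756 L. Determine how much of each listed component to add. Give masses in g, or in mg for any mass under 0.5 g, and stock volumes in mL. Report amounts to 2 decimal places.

Scale factor relative to 1 L: 0.756.
chloramphenicol: C1V1 = C2V2 → 25.1 µg/mL × 756 mL ÷ 35000 µg/mL = 0.54 mL
nicotinic acid: 0.137 mmol/L × 123.1 mg/mmol × 0.756 L = 12.75 mg
sodium succinate hexahydrate: 12.5 mmol/L × 270.14 g/mol × 0.756 L ÷ 1000 = 2.55 g
zinc sulfate heptahydrate: 18.2 mg/L × 0.756 L = 13.76 mg
streptomycin: dilute stock: 185 µg/mL × 756 mL ÷ 97700 µg/mL = 1.43 mL
monopotassium phosphate: 1.5 g per 100 mL × 756 mL ÷ 100 = 11.34 g

chloramphenicol 0.54 mL; nicotinic acid 12.75 mg; sodium succinate hexahydrate 2.55 g; zinc sulfate heptahydrate 13.76 mg; streptomycin 1.43 mL; monopotassium phosphate 11.34 g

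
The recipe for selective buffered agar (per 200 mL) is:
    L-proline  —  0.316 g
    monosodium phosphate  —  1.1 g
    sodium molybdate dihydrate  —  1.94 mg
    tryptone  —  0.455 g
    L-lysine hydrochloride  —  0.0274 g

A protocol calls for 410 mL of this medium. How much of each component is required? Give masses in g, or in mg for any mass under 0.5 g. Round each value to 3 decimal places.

Ratio of target to recipe volume: 410 / 200 = 2.05.
L-proline: 0.316 g × (410 mL / 200 mL) = 0.648 g
monosodium phosphate: 1.1 g × (410 mL / 200 mL) = 2.255 g
sodium molybdate dihydrate: 1.94 mg × (410 mL / 200 mL) = 3.977 mg
tryptone: 0.455 g × (410 mL / 200 mL) = 0.933 g
L-lysine hydrochloride: 0.0274 g × (410 mL / 200 mL) = 0.05617 g = 56.170 mg

L-proline 0.648 g; monosodium phosphate 2.255 g; sodium molybdate dihydrate 3.977 mg; tryptone 0.933 g; L-lysine hydrochloride 56.170 mg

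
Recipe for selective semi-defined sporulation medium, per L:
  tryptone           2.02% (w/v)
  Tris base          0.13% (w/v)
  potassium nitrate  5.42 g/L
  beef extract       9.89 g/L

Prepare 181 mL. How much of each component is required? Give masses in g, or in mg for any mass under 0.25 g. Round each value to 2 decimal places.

tryptone 3.66 g; Tris base 235.30 mg; potassium nitrate 0.98 g; beef extract 1.79 g

Target volume = 181 mL = 0.181 L.
tryptone: 2.02 g per 100 mL × 181 mL ÷ 100 = 3.66 g
Tris base: 0.13% w/v = 1.3 g/L → 1.3 × 0.181 L = 0.2353 g = 235.30 mg
potassium nitrate: 5.42 g/L × 0.181 L = 0.98 g
beef extract: 9.89 g/L × 0.181 L = 1.79 g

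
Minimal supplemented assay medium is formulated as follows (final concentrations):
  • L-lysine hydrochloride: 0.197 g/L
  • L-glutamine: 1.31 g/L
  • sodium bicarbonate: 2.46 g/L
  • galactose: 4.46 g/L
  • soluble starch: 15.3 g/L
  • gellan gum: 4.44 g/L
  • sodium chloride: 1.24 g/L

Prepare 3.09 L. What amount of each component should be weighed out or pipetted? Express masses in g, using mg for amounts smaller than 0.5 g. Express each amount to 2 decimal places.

L-lysine hydrochloride 0.61 g; L-glutamine 4.05 g; sodium bicarbonate 7.60 g; galactose 13.78 g; soluble starch 47.28 g; gellan gum 13.72 g; sodium chloride 3.83 g

Scale factor relative to 1 L: 3.09.
L-lysine hydrochloride: 0.197 g/L × 3.09 L = 0.61 g
L-glutamine: 1.31 g/L × 3.09 L = 4.05 g
sodium bicarbonate: 2.46 g/L × 3.09 L = 7.60 g
galactose: 4.46 g/L × 3.09 L = 13.78 g
soluble starch: 15.3 g/L × 3.09 L = 47.28 g
gellan gum: 4.44 g/L × 3.09 L = 13.72 g
sodium chloride: 1.24 g/L × 3.09 L = 3.83 g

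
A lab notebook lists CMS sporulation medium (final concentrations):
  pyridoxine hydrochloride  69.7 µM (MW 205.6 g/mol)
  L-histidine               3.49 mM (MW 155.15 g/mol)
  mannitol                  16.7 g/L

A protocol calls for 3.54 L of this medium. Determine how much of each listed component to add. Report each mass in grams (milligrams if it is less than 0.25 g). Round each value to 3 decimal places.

Working volume: 3.54 L.
pyridoxine hydrochloride: 69.7 µmol/L × 205.6 g/mol × 3.54 L ÷ 1000 = 50.729 mg
L-histidine: 3.49 mmol/L × 155.15 g/mol × 3.54 L ÷ 1000 = 1.917 g
mannitol: 16.7 g/L × 3.54 L = 59.118 g

pyridoxine hydrochloride 50.729 mg; L-histidine 1.917 g; mannitol 59.118 g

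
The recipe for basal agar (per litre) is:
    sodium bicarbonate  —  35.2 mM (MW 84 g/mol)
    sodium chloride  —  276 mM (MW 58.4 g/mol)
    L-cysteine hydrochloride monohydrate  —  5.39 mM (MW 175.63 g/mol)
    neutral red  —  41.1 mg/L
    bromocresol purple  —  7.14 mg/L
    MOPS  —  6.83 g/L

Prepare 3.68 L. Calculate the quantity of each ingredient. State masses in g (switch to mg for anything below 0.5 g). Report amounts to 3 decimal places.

Working volume: 3.68 L.
sodium bicarbonate: 35.2 mmol/L × 84 g/mol × 3.68 L ÷ 1000 = 10.881 g
sodium chloride: 276 mmol/L × 58.4 g/mol × 3.68 L ÷ 1000 = 59.316 g
L-cysteine hydrochloride monohydrate: 5.39 mmol/L × 175.63 g/mol × 3.68 L ÷ 1000 = 3.484 g
neutral red: 41.1 mg/L × 3.68 L = 151.248 mg
bromocresol purple: 7.14 mg/L × 3.68 L = 26.275 mg
MOPS: 6.83 g/L × 3.68 L = 25.134 g

sodium bicarbonate 10.881 g; sodium chloride 59.316 g; L-cysteine hydrochloride monohydrate 3.484 g; neutral red 151.248 mg; bromocresol purple 26.275 mg; MOPS 25.134 g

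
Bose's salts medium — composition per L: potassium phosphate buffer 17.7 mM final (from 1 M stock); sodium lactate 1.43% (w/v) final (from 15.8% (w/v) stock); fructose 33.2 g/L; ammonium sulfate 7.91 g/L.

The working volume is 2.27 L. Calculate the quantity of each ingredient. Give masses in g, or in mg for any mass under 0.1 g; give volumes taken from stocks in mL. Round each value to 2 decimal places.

potassium phosphate buffer 40.18 mL; sodium lactate 205.45 mL; fructose 75.36 g; ammonium sulfate 17.96 g

Working volume: 2.27 L.
potassium phosphate buffer: C1V1 = C2V2 → 17.7 mM × 2270 mL ÷ 1000 mM = 40.18 mL
sodium lactate: C1V1 = C2V2 → 1.43% ÷ 15.8% × 2270 mL = 205.45 mL
fructose: 33.2 g/L × 2.27 L = 75.36 g
ammonium sulfate: 7.91 g/L × 2.27 L = 17.96 g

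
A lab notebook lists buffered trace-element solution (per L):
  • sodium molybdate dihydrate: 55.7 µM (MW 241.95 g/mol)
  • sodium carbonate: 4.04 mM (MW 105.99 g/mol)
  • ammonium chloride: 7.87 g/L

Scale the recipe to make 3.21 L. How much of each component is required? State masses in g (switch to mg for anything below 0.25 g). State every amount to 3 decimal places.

sodium molybdate dihydrate 43.260 mg; sodium carbonate 1.375 g; ammonium chloride 25.263 g

Working volume: 3.21 L.
sodium molybdate dihydrate: 55.7 µmol/L × 241.95 g/mol × 3.21 L ÷ 1000 = 43.260 mg
sodium carbonate: 4.04 mmol/L × 105.99 g/mol × 3.21 L ÷ 1000 = 1.375 g
ammonium chloride: 7.87 g/L × 3.21 L = 25.263 g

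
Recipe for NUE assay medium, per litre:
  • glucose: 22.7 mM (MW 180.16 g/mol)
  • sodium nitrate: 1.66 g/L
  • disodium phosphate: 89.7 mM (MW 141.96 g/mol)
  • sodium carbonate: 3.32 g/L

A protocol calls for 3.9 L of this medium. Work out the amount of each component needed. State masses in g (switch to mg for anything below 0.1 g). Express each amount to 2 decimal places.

Scale factor relative to 1 L: 3.9.
glucose: 22.7 mmol/L × 180.16 g/mol × 3.9 L ÷ 1000 = 15.95 g
sodium nitrate: 1.66 g/L × 3.9 L = 6.47 g
disodium phosphate: 89.7 mmol/L × 141.96 g/mol × 3.9 L ÷ 1000 = 49.66 g
sodium carbonate: 3.32 g/L × 3.9 L = 12.95 g

glucose 15.95 g; sodium nitrate 6.47 g; disodium phosphate 49.66 g; sodium carbonate 12.95 g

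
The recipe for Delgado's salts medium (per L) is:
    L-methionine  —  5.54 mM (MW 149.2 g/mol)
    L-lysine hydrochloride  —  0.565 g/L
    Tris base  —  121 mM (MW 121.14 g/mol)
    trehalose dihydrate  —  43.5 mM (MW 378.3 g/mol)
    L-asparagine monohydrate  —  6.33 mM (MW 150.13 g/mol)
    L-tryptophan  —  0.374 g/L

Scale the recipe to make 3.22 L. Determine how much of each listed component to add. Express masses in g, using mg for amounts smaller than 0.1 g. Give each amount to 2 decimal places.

Working volume: 3.22 L.
L-methionine: 5.54 mmol/L × 149.2 g/mol × 3.22 L ÷ 1000 = 2.66 g
L-lysine hydrochloride: 0.565 g/L × 3.22 L = 1.82 g
Tris base: 121 mmol/L × 121.14 g/mol × 3.22 L ÷ 1000 = 47.20 g
trehalose dihydrate: 43.5 mmol/L × 378.3 g/mol × 3.22 L ÷ 1000 = 52.99 g
L-asparagine monohydrate: 6.33 mmol/L × 150.13 g/mol × 3.22 L ÷ 1000 = 3.06 g
L-tryptophan: 0.374 g/L × 3.22 L = 1.20 g

L-methionine 2.66 g; L-lysine hydrochloride 1.82 g; Tris base 47.20 g; trehalose dihydrate 52.99 g; L-asparagine monohydrate 3.06 g; L-tryptophan 1.20 g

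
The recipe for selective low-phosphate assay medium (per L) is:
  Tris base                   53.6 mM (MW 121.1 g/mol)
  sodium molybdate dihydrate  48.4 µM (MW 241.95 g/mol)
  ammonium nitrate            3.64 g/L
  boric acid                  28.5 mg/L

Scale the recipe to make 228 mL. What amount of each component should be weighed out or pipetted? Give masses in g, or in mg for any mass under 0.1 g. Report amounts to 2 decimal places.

Tris base 1.48 g; sodium molybdate dihydrate 2.67 mg; ammonium nitrate 0.83 g; boric acid 6.50 mg

Target volume = 228 mL = 0.228 L.
Tris base: 53.6 mmol/L × 121.1 g/mol × 0.228 L ÷ 1000 = 1.48 g
sodium molybdate dihydrate: 48.4 µmol/L × 241.95 g/mol × 0.228 L ÷ 1000 = 2.67 mg
ammonium nitrate: 3.64 g/L × 0.228 L = 0.83 g
boric acid: 28.5 mg/L × 0.228 L = 6.50 mg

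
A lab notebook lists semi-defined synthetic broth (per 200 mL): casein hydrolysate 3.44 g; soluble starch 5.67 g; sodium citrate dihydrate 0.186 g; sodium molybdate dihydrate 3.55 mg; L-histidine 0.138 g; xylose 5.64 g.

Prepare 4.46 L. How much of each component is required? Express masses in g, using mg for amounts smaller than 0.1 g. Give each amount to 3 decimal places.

casein hydrolysate 76.712 g; soluble starch 126.441 g; sodium citrate dihydrate 4.148 g; sodium molybdate dihydrate 79.165 mg; L-histidine 3.077 g; xylose 125.772 g

Ratio of target to recipe volume: 4460 / 200 = 22.3.
casein hydrolysate: 3.44 g × (4460 mL / 200 mL) = 76.712 g
soluble starch: 5.67 g × (4460 mL / 200 mL) = 126.441 g
sodium citrate dihydrate: 0.186 g × (4460 mL / 200 mL) = 4.148 g
sodium molybdate dihydrate: 3.55 mg × (4460 mL / 200 mL) = 79.165 mg
L-histidine: 0.138 g × (4460 mL / 200 mL) = 3.077 g
xylose: 5.64 g × (4460 mL / 200 mL) = 125.772 g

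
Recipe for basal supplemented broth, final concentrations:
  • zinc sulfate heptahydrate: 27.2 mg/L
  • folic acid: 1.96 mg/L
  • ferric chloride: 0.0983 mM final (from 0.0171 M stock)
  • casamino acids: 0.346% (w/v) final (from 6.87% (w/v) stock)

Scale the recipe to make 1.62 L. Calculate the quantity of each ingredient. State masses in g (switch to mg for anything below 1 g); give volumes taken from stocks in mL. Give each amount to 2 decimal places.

Scale factor relative to 1 L: 1.62.
zinc sulfate heptahydrate: 27.2 mg/L × 1.62 L = 44.06 mg
folic acid: 1.96 mg/L × 1.62 L = 3.18 mg
ferric chloride: V = C2·V2/C1 = 0.0983 mM × 1620 mL ÷ 17.1 mM = 9.31 mL
casamino acids: dilute stock: 0.346% ÷ 6.87% × 1620 mL = 81.59 mL

zinc sulfate heptahydrate 44.06 mg; folic acid 3.18 mg; ferric chloride 9.31 mL; casamino acids 81.59 mL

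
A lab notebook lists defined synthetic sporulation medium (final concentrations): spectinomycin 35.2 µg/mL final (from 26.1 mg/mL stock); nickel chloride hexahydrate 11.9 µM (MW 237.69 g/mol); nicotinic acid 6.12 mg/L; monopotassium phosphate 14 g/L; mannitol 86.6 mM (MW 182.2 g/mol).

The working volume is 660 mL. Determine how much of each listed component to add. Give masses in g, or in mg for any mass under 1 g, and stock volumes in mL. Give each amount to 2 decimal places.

Scale factor relative to 1 L: 0.66.
spectinomycin: dilute stock: 35.2 µg/mL × 660 mL ÷ 26100 µg/mL = 0.89 mL
nickel chloride hexahydrate: 11.9 µmol/L × 237.69 g/mol × 0.66 L ÷ 1000 = 1.87 mg
nicotinic acid: 6.12 mg/L × 0.66 L = 4.04 mg
monopotassium phosphate: 14 g/L × 0.66 L = 9.24 g
mannitol: 86.6 mmol/L × 182.2 g/mol × 0.66 L ÷ 1000 = 10.41 g

spectinomycin 0.89 mL; nickel chloride hexahydrate 1.87 mg; nicotinic acid 4.04 mg; monopotassium phosphate 9.24 g; mannitol 10.41 g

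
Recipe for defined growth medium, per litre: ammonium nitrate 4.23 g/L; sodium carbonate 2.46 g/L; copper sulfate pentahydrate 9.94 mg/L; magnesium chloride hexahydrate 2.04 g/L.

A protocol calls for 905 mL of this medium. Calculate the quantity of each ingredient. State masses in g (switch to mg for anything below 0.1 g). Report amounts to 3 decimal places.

ammonium nitrate 3.828 g; sodium carbonate 2.226 g; copper sulfate pentahydrate 8.996 mg; magnesium chloride hexahydrate 1.846 g

Working volume: 905 mL = 0.905 L.
ammonium nitrate: 4.23 g/L × 0.905 L = 3.828 g
sodium carbonate: 2.46 g/L × 0.905 L = 2.226 g
copper sulfate pentahydrate: 9.94 mg/L × 0.905 L = 8.996 mg
magnesium chloride hexahydrate: 2.04 g/L × 0.905 L = 1.846 g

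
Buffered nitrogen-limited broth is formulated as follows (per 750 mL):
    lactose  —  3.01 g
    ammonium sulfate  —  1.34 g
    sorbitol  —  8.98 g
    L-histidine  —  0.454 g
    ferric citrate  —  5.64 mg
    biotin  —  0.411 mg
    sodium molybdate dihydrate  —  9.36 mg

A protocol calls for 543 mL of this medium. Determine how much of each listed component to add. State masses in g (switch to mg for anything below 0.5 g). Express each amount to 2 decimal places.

Ratio of target to recipe volume: 543 / 750 = 0.724.
lactose: 3.01 g × (543 mL / 750 mL) = 2.18 g
ammonium sulfate: 1.34 g × (543 mL / 750 mL) = 0.97 g
sorbitol: 8.98 g × (543 mL / 750 mL) = 6.50 g
L-histidine: 0.454 g × (543 mL / 750 mL) = 0.328696 g = 328.70 mg
ferric citrate: 5.64 mg × (543 mL / 750 mL) = 4.08 mg
biotin: 0.411 mg × (543 mL / 750 mL) = 0.30 mg
sodium molybdate dihydrate: 9.36 mg × (543 mL / 750 mL) = 6.78 mg

lactose 2.18 g; ammonium sulfate 0.97 g; sorbitol 6.50 g; L-histidine 328.70 mg; ferric citrate 4.08 mg; biotin 0.30 mg; sodium molybdate dihydrate 6.78 mg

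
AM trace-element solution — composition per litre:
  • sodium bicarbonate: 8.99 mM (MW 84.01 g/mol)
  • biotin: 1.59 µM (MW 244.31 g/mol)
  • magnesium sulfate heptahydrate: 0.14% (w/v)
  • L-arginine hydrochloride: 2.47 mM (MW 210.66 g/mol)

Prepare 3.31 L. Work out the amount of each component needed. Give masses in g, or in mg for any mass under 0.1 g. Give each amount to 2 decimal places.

sodium bicarbonate 2.50 g; biotin 1.29 mg; magnesium sulfate heptahydrate 4.63 g; L-arginine hydrochloride 1.72 g

Working volume: 3.31 L.
sodium bicarbonate: 8.99 mmol/L × 84.01 g/mol × 3.31 L ÷ 1000 = 2.50 g
biotin: 1.59 µmol/L × 244.31 g/mol × 3.31 L ÷ 1000 = 1.29 mg
magnesium sulfate heptahydrate: 0.14% w/v = 1.4 g/L → 1.4 × 3.31 L = 4.63 g
L-arginine hydrochloride: 2.47 mmol/L × 210.66 g/mol × 3.31 L ÷ 1000 = 1.72 g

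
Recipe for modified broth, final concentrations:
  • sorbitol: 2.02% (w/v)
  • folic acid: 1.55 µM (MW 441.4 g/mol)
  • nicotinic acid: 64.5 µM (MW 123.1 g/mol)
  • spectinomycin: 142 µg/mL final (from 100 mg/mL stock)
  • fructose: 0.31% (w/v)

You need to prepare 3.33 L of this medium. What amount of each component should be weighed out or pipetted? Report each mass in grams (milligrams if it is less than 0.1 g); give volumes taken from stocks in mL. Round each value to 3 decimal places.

sorbitol 67.266 g; folic acid 2.278 mg; nicotinic acid 26.440 mg; spectinomycin 4.729 mL; fructose 10.323 g

Working volume: 3.33 L.
sorbitol: 2.02% w/v = 20.2 g/L → 20.2 × 3.33 L = 67.266 g
folic acid: 1.55 µmol/L × 441.4 g/mol × 3.33 L ÷ 1000 = 2.278 mg
nicotinic acid: 64.5 µmol/L × 123.1 g/mol × 3.33 L ÷ 1000 = 26.440 mg
spectinomycin: dilute stock: 142 µg/mL × 3330 mL ÷ 100000 µg/mL = 4.729 mL
fructose: 0.31 g per 100 mL × 3330 mL ÷ 100 = 10.323 g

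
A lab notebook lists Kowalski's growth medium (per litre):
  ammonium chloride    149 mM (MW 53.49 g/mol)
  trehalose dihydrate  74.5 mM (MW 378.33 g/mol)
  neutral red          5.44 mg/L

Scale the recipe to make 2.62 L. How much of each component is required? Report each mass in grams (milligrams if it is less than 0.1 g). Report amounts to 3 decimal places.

ammonium chloride 20.881 g; trehalose dihydrate 73.846 g; neutral red 14.253 mg

Scale factor relative to 1 L: 2.62.
ammonium chloride: 149 mmol/L × 53.49 g/mol × 2.62 L ÷ 1000 = 20.881 g
trehalose dihydrate: 74.5 mmol/L × 378.33 g/mol × 2.62 L ÷ 1000 = 73.846 g
neutral red: 5.44 mg/L × 2.62 L = 14.253 mg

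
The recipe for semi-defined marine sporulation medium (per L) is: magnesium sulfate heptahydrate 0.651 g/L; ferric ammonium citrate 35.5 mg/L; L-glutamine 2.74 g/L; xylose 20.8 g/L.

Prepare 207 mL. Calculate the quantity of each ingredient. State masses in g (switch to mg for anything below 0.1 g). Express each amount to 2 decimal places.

magnesium sulfate heptahydrate 0.13 g; ferric ammonium citrate 7.35 mg; L-glutamine 0.57 g; xylose 4.31 g

Target volume = 207 mL = 0.207 L.
magnesium sulfate heptahydrate: 0.651 g/L × 0.207 L = 0.13 g
ferric ammonium citrate: 35.5 mg/L × 0.207 L = 7.35 mg
L-glutamine: 2.74 g/L × 0.207 L = 0.57 g
xylose: 20.8 g/L × 0.207 L = 4.31 g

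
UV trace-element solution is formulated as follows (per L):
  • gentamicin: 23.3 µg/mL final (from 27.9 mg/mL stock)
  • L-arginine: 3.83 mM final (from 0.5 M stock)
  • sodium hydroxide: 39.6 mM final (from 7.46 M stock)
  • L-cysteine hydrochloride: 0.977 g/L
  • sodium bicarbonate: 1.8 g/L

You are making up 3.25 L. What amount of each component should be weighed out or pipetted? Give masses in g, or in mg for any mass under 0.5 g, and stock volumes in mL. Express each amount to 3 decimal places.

gentamicin 2.714 mL; L-arginine 24.895 mL; sodium hydroxide 17.252 mL; L-cysteine hydrochloride 3.175 g; sodium bicarbonate 5.850 g

Scale factor relative to 1 L: 3.25.
gentamicin: dilute stock: 23.3 µg/mL × 3250 mL ÷ 27900 µg/mL = 2.714 mL
L-arginine: C1V1 = C2V2 → 3.83 mM × 3250 mL ÷ 500 mM = 24.895 mL
sodium hydroxide: C1V1 = C2V2 → 39.6 mM × 3250 mL ÷ 7460 mM = 17.252 mL
L-cysteine hydrochloride: 0.977 g/L × 3.25 L = 3.175 g
sodium bicarbonate: 1.8 g/L × 3.25 L = 5.850 g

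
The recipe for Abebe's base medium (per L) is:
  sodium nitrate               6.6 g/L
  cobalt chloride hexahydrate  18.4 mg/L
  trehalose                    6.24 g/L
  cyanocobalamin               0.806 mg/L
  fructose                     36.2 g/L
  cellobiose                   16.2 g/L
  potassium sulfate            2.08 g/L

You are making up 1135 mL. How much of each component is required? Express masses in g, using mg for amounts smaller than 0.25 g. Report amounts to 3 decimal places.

Working volume: 1135 mL = 1.135 L.
sodium nitrate: 6.6 g/L × 1.135 L = 7.491 g
cobalt chloride hexahydrate: 18.4 mg/L × 1.135 L = 20.884 mg
trehalose: 6.24 g/L × 1.135 L = 7.082 g
cyanocobalamin: 0.806 mg/L × 1.135 L = 0.915 mg
fructose: 36.2 g/L × 1.135 L = 41.087 g
cellobiose: 16.2 g/L × 1.135 L = 18.387 g
potassium sulfate: 2.08 g/L × 1.135 L = 2.361 g

sodium nitrate 7.491 g; cobalt chloride hexahydrate 20.884 mg; trehalose 7.082 g; cyanocobalamin 0.915 mg; fructose 41.087 g; cellobiose 18.387 g; potassium sulfate 2.361 g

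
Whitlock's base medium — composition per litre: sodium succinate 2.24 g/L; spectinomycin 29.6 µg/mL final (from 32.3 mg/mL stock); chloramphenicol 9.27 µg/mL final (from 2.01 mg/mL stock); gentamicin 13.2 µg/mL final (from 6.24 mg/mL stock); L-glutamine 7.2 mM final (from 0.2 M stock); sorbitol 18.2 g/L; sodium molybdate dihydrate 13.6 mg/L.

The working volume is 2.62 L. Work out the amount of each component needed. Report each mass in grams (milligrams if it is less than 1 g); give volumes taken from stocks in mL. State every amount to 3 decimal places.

sodium succinate 5.869 g; spectinomycin 2.401 mL; chloramphenicol 12.083 mL; gentamicin 5.542 mL; L-glutamine 94.320 mL; sorbitol 47.684 g; sodium molybdate dihydrate 35.632 mg

Scale factor relative to 1 L: 2.62.
sodium succinate: 2.24 g/L × 2.62 L = 5.869 g
spectinomycin: C1V1 = C2V2 → 29.6 µg/mL × 2620 mL ÷ 32300 µg/mL = 2.401 mL
chloramphenicol: C1V1 = C2V2 → 9.27 µg/mL × 2620 mL ÷ 2010 µg/mL = 12.083 mL
gentamicin: dilute stock: 13.2 µg/mL × 2620 mL ÷ 6240 µg/mL = 5.542 mL
L-glutamine: dilute stock: 7.2 mM × 2620 mL ÷ 200 mM = 94.320 mL
sorbitol: 18.2 g/L × 2.62 L = 47.684 g
sodium molybdate dihydrate: 13.6 mg/L × 2.62 L = 35.632 mg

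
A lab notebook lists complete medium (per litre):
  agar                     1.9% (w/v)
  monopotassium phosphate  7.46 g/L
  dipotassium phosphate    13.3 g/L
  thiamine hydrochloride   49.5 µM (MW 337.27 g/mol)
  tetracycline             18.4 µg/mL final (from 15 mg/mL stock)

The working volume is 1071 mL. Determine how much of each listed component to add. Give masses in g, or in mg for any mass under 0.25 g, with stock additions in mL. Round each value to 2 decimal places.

Scale factor relative to 1 L: 1.071.
agar: 1.9 g per 100 mL × 1071 mL ÷ 100 = 20.35 g
monopotassium phosphate: 7.46 g/L × 1.071 L = 7.99 g
dipotassium phosphate: 13.3 g/L × 1.071 L = 14.24 g
thiamine hydrochloride: 49.5 µmol/L × 337.27 g/mol × 1.071 L ÷ 1000 = 17.88 mg
tetracycline: C1V1 = C2V2 → 18.4 µg/mL × 1071 mL ÷ 15000 µg/mL = 1.31 mL

agar 20.35 g; monopotassium phosphate 7.99 g; dipotassium phosphate 14.24 g; thiamine hydrochloride 17.88 mg; tetracycline 1.31 mL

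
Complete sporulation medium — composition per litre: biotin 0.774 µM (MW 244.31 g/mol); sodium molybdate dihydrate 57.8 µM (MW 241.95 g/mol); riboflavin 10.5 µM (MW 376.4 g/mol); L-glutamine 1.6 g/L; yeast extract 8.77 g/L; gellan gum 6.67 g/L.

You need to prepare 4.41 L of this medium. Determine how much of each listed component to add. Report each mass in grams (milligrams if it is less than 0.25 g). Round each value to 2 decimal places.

Working volume: 4.41 L.
biotin: 0.774 µmol/L × 244.31 g/mol × 4.41 L ÷ 1000 = 0.83 mg
sodium molybdate dihydrate: 57.8 µmol/L × 241.95 g/mol × 4.41 L ÷ 1000 = 61.67 mg
riboflavin: 10.5 µmol/L × 376.4 g/mol × 4.41 L ÷ 1000 = 17.43 mg
L-glutamine: 1.6 g/L × 4.41 L = 7.06 g
yeast extract: 8.77 g/L × 4.41 L = 38.68 g
gellan gum: 6.67 g/L × 4.41 L = 29.41 g

biotin 0.83 mg; sodium molybdate dihydrate 61.67 mg; riboflavin 17.43 mg; L-glutamine 7.06 g; yeast extract 38.68 g; gellan gum 29.41 g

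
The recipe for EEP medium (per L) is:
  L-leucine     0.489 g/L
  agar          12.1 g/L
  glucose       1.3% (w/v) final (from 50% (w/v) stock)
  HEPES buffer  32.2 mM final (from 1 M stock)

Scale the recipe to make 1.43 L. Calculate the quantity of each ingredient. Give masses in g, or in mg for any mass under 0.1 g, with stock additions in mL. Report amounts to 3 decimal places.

Scale factor relative to 1 L: 1.43.
L-leucine: 0.489 g/L × 1.43 L = 0.699 g
agar: 12.1 g/L × 1.43 L = 17.303 g
glucose: dilute stock: 1.3% ÷ 50% × 1430 mL = 37.180 mL
HEPES buffer: V = C2·V2/C1 = 32.2 mM × 1430 mL ÷ 1000 mM = 46.046 mL

L-leucine 0.699 g; agar 17.303 g; glucose 37.180 mL; HEPES buffer 46.046 mL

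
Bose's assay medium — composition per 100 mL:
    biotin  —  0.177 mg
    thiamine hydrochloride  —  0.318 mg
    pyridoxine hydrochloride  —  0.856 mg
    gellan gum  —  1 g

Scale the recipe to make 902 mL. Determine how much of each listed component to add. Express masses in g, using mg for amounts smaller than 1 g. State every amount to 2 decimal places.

biotin 1.60 mg; thiamine hydrochloride 2.87 mg; pyridoxine hydrochloride 7.72 mg; gellan gum 9.02 g

Scale factor = 902 mL / 100 mL = 9.02.
biotin: 0.177 mg × (902 mL / 100 mL) = 1.60 mg
thiamine hydrochloride: 0.318 mg × (902 mL / 100 mL) = 2.87 mg
pyridoxine hydrochloride: 0.856 mg × (902 mL / 100 mL) = 7.72 mg
gellan gum: 1 g × (902 mL / 100 mL) = 9.02 g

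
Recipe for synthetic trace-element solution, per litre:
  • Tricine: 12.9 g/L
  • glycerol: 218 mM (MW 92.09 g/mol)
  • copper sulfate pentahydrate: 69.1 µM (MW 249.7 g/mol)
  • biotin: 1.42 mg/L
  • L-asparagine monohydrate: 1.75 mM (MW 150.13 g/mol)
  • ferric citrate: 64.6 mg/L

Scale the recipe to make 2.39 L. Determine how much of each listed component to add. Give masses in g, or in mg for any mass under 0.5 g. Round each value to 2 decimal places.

Tricine 30.83 g; glycerol 47.98 g; copper sulfate pentahydrate 41.24 mg; biotin 3.39 mg; L-asparagine monohydrate 0.63 g; ferric citrate 154.39 mg

Working volume: 2.39 L.
Tricine: 12.9 g/L × 2.39 L = 30.83 g
glycerol: 218 mmol/L × 92.09 g/mol × 2.39 L ÷ 1000 = 47.98 g
copper sulfate pentahydrate: 69.1 µmol/L × 249.7 g/mol × 2.39 L ÷ 1000 = 41.24 mg
biotin: 1.42 mg/L × 2.39 L = 3.39 mg
L-asparagine monohydrate: 1.75 mmol/L × 150.13 g/mol × 2.39 L ÷ 1000 = 0.63 g
ferric citrate: 64.6 mg/L × 2.39 L = 154.39 mg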